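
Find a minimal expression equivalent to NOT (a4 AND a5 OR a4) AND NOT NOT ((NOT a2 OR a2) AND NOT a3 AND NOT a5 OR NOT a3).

NOT a4 AND NOT a3

NOT (a4 AND a5 OR a4) AND NOT NOT ((NOT a2 OR a2) AND NOT a3 AND NOT a5 OR NOT a3)
= NOT (a4 AND a5 OR a4) AND NOT NOT (NOT a3 AND NOT a5 OR NOT a3)
= NOT (a4 AND a5 OR a4) AND NOT NOT NOT a3
= NOT a4 AND NOT NOT NOT a3
= NOT a4 AND NOT a3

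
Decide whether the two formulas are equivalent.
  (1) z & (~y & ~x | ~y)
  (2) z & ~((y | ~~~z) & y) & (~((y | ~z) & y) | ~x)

Yes

E1: z & (~y & ~x | ~y)
    = z & ~y   (absorption)
E2: z & ~((y | ~~~z) & y) & (~((y | ~z) & y) | ~x)
    = z & ~((y | ~z) & y) & (~((y | ~z) & y) | ~x)   (double negation)
    = z & ~((y | ~z) & y)   (absorption)
    = z & ~y   (absorption)
Both reduce to z & ~y, so they are equivalent.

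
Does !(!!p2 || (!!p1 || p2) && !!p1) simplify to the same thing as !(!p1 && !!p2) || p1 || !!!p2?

E1: !(!!p2 || (!!p1 || p2) && !!p1)
    = !(!!p2 || !!p1)   (absorption)
    = !p2 && !p1   (De Morgan)
E2: !(!p1 && !!p2) || p1 || !!!p2
    = !(!p1 && !!p2) || p1 || !p2   (double negation)
    = p1 || !p2 || p1 || !p2   (De Morgan)
    = p1 || !p2   (idempotence)
These differ: at p1=1, p2=0, E1 = 0 but E2 = 1.

No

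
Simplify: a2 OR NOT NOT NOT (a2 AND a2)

TRUE

a2 OR NOT NOT NOT (a2 AND a2)
= a2 OR NOT (a2 AND a2)
= a2 OR NOT a2
= TRUE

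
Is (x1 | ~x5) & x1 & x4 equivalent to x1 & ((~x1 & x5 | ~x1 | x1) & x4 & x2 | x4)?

Yes

E1: (x1 | ~x5) & x1 & x4
    = x1 & x4   [absorption]
E2: x1 & ((~x1 & x5 | ~x1 | x1) & x4 & x2 | x4)
    = x1 & ((~x1 | x1) & x4 & x2 | x4)   [absorption]
    = x1 & (x4 & x2 | x4)   [complement / identity]
    = x1 & x4   [absorption]
Both reduce to x1 & x4, so they are equivalent.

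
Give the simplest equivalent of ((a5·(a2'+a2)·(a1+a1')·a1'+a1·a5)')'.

a5

((a5·(a2'+a2)·(a1+a1')·a1'+a1·a5)')'
= ((a5·(a2'+a2)·a1'+a1·a5)')'   (complement / identity)
= a5·(a2'+a2)·a1'+a1·a5   (double negation)
= a5·a1'+a1·a5   (complement / identity)
= a5   (distribution)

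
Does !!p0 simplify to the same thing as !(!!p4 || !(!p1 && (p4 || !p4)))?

E1: !!p0
    = p0   [double negation]
E2: !(!!p4 || !(!p1 && (p4 || !p4)))
    = !p4 && !p1 && (p4 || !p4)   [De Morgan]
    = !p4 && !p1   [complement / identity]
These differ: at p0=1, p1=1, p4=0, E1 = 1 but E2 = 0.

No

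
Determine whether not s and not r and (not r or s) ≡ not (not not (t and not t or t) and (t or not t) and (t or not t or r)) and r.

E1: not s and not r and (not r or s)
    = not s and not r
E2: not (not not (t and not t or t) and (t or not t) and (t or not t or r)) and r
    = not (not not (t and not t or t) and (t or not t)) and r
    = not not not (t and not t or t) and r
    = not (t and not t or t) and r
    = not t and r
These differ: at r=0, s=0, t=0, E1 = 1 but E2 = 0.

No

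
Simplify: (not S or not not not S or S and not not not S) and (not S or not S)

not S

(not S or not not not S or S and not not not S) and (not S or not S)
= (not S or not not not S or S and not S) and (not S or not S)
= (not S or not not not S) and (not S or not S)
= (not S or not S) and (not S or not S)
= not S or not S
= not S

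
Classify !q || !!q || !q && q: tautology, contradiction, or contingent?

tautology

!q || !!q || !q && q
= !q || !!q
= !q || q
= true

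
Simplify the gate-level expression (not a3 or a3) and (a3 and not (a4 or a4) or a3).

(not a3 or a3) and (a3 and not (a4 or a4) or a3)
= (not a3 or a3) and (a3 and not a4 or a3)   [idempotence]
= (not a3 or a3) and a3   [absorption]
= a3   [complement / identity]

a3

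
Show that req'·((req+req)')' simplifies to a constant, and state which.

0

req'·((req+req)')'
= req'·(req')'   [idempotence]
= req'·req   [double negation]
= 0   [complement]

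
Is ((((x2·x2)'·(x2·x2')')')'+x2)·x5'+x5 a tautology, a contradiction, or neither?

tautology

((((x2·x2)'·(x2·x2')')')'+x2)·x5'+x5
= ((x2·x2+x2·x2')'+x2)·x5'+x5   — De Morgan
= (x2'+x2)·x5'+x5   — distribution
= x5'+x5   — complement / identity
= 1   — complement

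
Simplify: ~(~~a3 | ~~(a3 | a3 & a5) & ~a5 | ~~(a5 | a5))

~(~~a3 | ~~(a3 | a3 & a5) & ~a5 | ~~(a5 | a5))
= ~(~~a3 | ~~a3 & ~a5 | ~~(a5 | a5))
= ~(~~a3 | ~~(a5 | a5))
= ~(~~a3 | ~~a5)
= ~a3 & ~a5

~a3 & ~a5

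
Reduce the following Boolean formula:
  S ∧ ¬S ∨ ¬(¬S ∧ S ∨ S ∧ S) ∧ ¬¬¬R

¬S ∧ ¬R

S ∧ ¬S ∨ ¬(¬S ∧ S ∨ S ∧ S) ∧ ¬¬¬R
= S ∧ ¬S ∨ ¬(¬S ∧ S ∨ S ∧ S) ∧ ¬R   (double negation)
= S ∧ ¬S ∨ ¬S ∧ ¬R   (distribution)
= ¬S ∧ ¬R   (complement / identity)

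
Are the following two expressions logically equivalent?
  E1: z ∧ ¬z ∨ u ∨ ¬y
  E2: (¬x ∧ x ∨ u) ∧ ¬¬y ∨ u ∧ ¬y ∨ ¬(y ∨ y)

E1: z ∧ ¬z ∨ u ∨ ¬y
    = u ∨ ¬y   [complement / identity]
E2: (¬x ∧ x ∨ u) ∧ ¬¬y ∨ u ∧ ¬y ∨ ¬(y ∨ y)
    = (¬x ∧ x ∨ u) ∧ ¬¬y ∨ u ∧ ¬y ∨ ¬y   [idempotence]
    = (¬x ∧ x ∨ u) ∧ y ∨ u ∧ ¬y ∨ ¬y   [double negation]
    = u ∧ y ∨ u ∧ ¬y ∨ ¬y   [complement / identity]
    = u ∨ ¬y   [distribution]
Both reduce to u ∨ ¬y, so they are equivalent.

Yes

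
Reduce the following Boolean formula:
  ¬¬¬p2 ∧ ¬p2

¬¬¬p2 ∧ ¬p2
= ¬p2 ∧ ¬p2
= ¬p2

¬p2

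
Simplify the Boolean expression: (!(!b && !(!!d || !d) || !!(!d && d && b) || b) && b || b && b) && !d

b && !d

(!(!b && !(!!d || !d) || !!(!d && d && b) || b) && b || b && b) && !d
= (!(!b && !d && d || !!(!d && d && b) || b) && b || b && b) && !d   — De Morgan
= (!(!b && !d && d || !d && d && b || b) && b || b && b) && !d   — double negation
= (!(!d && d || b) && b || b && b) && !d   — distribution
= (!b && b || b && b) && !d   — complement / identity
= b && !d   — distribution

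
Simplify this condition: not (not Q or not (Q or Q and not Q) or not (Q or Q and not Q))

Q

not (not Q or not (Q or Q and not Q) or not (Q or Q and not Q))
= not (not Q or not (Q or Q and not Q))   — idempotence
= not (not Q or not Q)   — complement / identity
= not not Q   — idempotence
= Q   — double negation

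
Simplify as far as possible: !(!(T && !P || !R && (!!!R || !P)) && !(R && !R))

!(!(T && !P || !R && (!!!R || !P)) && !(R && !R))
= !(!(T && !P || !R && (!R || !P)) && !(R && !R))   (double negation)
= T && !P || !R && (!R || !P) || R && !R   (De Morgan)
= T && !P || !R || R && !R   (absorption)
= T && !P || !R   (complement / identity)

T && !P || !R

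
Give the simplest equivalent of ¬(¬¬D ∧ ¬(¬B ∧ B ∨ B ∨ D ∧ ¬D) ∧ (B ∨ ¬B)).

¬D ∨ B

¬(¬¬D ∧ ¬(¬B ∧ B ∨ B ∨ D ∧ ¬D) ∧ (B ∨ ¬B))
= ¬(¬¬D ∧ ¬(¬B ∧ B ∨ B) ∧ (B ∨ ¬B))   [complement / identity]
= ¬(¬¬D ∧ ¬(¬B ∧ B ∨ B))   [complement / identity]
= ¬(¬¬D ∧ ¬B)   [complement / identity]
= ¬D ∨ B   [De Morgan]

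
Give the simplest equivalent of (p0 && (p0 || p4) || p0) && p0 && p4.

(p0 && (p0 || p4) || p0) && p0 && p4
= (p0 || p0) && p0 && p4
= p0 && p0 && p4
= p0 && p4

p0 && p4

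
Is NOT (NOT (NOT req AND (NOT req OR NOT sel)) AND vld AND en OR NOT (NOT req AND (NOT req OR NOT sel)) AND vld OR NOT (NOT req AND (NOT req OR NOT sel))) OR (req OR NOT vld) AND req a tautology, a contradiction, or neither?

NOT (NOT (NOT req AND (NOT req OR NOT sel)) AND vld AND en OR NOT (NOT req AND (NOT req OR NOT sel)) AND vld OR NOT (NOT req AND (NOT req OR NOT sel))) OR (req OR NOT vld) AND req
= NOT (NOT (NOT req AND (NOT req OR NOT sel)) AND vld OR NOT (NOT req AND (NOT req OR NOT sel))) OR (req OR NOT vld) AND req
= NOT (NOT (NOT req AND (NOT req OR NOT sel)) AND vld OR NOT (NOT req AND (NOT req OR NOT sel))) OR req
= NOT NOT (NOT req AND (NOT req OR NOT sel)) OR req
= NOT NOT NOT req OR req
= NOT req OR req
= TRUE

tautology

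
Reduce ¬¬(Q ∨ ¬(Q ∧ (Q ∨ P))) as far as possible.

True

¬¬(Q ∨ ¬(Q ∧ (Q ∨ P)))
= ¬¬(Q ∨ ¬Q)
= Q ∨ ¬Q
= True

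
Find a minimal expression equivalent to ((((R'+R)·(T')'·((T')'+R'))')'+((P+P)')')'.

((((R'+R)·(T')'·((T')'+R'))')'+((P+P)')')'
= ((((R'+R)·(T')')')'+((P+P)')')'
= ((R'+R)·(T')')'·(P+P)'
= ((R'+R)·(T')')'·P'
= ((T')')'·P'
= T'·P'

T'·P'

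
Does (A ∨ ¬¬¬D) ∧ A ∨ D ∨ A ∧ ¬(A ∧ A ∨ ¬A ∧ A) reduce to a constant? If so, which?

no

(A ∨ ¬¬¬D) ∧ A ∨ D ∨ A ∧ ¬(A ∧ A ∨ ¬A ∧ A)
= (A ∨ ¬D) ∧ A ∨ D ∨ A ∧ ¬(A ∧ A ∨ ¬A ∧ A)   (double negation)
= (A ∨ ¬D) ∧ A ∨ D ∨ A ∧ ¬A   (distribution)
= A ∨ D ∨ A ∧ ¬A   (absorption)
= A ∨ D   (complement / identity)
This depends on A, D, so it is not a constant.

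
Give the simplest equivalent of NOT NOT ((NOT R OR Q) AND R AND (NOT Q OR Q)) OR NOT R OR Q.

NOT R OR Q

NOT NOT ((NOT R OR Q) AND R AND (NOT Q OR Q)) OR NOT R OR Q
= NOT NOT ((NOT R OR Q) AND R) OR NOT R OR Q   [complement / identity]
= (NOT R OR Q) AND R OR NOT R OR Q   [double negation]
= NOT R OR Q   [absorption]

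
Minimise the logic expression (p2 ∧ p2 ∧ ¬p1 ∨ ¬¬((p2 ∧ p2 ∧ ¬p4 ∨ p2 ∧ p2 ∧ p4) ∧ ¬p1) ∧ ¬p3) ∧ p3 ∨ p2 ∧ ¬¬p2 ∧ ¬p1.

(p2 ∧ p2 ∧ ¬p1 ∨ ¬¬((p2 ∧ p2 ∧ ¬p4 ∨ p2 ∧ p2 ∧ p4) ∧ ¬p1) ∧ ¬p3) ∧ p3 ∨ p2 ∧ ¬¬p2 ∧ ¬p1
= (p2 ∧ p2 ∧ ¬p1 ∨ (p2 ∧ p2 ∧ ¬p4 ∨ p2 ∧ p2 ∧ p4) ∧ ¬p1 ∧ ¬p3) ∧ p3 ∨ p2 ∧ ¬¬p2 ∧ ¬p1   (double negation)
= (p2 ∧ p2 ∧ ¬p1 ∨ p2 ∧ p2 ∧ ¬p1 ∧ ¬p3) ∧ p3 ∨ p2 ∧ ¬¬p2 ∧ ¬p1   (distribution)
= p2 ∧ p2 ∧ ¬p1 ∧ p3 ∨ p2 ∧ ¬¬p2 ∧ ¬p1   (absorption)
= p2 ∧ p2 ∧ ¬p1 ∧ p3 ∨ p2 ∧ p2 ∧ ¬p1   (double negation)
= p2 ∧ p2 ∧ ¬p1   (absorption)
= p2 ∧ ¬p1   (idempotence)

p2 ∧ ¬p1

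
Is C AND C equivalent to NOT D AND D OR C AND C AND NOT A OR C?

E1: C AND C
    = C
E2: NOT D AND D OR C AND C AND NOT A OR C
    = NOT D AND D OR C AND NOT A OR C
    = NOT D AND D OR C
    = C
Both reduce to C, so they are equivalent.

Yes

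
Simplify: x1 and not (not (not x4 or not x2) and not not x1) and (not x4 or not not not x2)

x1 and not (not (not x4 or not x2) and not not x1) and (not x4 or not not not x2)
= x1 and not (not (not x4 or not x2) and not not x1) and (not x4 or not x2)   (double negation)
= x1 and (not x4 or not x2 or not x1) and (not x4 or not x2)   (De Morgan)
= x1 and (not x4 or not x2)   (absorption)

x1 and (not x4 or not x2)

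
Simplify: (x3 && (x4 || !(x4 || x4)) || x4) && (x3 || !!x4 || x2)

x3 || x4

(x3 && (x4 || !(x4 || x4)) || x4) && (x3 || !!x4 || x2)
= (x3 && (x4 || !x4) || x4) && (x3 || !!x4 || x2)   — idempotence
= (x3 || x4) && (x3 || !!x4 || x2)   — complement / identity
= (x3 || x4) && (x3 || x4 || x2)   — double negation
= x3 || x4   — absorption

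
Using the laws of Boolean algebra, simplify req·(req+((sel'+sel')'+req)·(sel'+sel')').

req

req·(req+((sel'+sel')'+req)·(sel'+sel')')
= req·(req+(sel'+sel')')
= req·(req+(sel')')
= req·(req+sel)
= req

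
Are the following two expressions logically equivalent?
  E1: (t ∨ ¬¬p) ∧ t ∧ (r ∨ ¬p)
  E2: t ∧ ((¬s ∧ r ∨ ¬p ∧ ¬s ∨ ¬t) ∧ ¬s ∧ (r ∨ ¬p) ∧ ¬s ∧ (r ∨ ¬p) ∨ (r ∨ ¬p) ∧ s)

Yes

E1: (t ∨ ¬¬p) ∧ t ∧ (r ∨ ¬p)
    = (t ∨ p) ∧ t ∧ (r ∨ ¬p)   (double negation)
    = t ∧ (r ∨ ¬p)   (absorption)
E2: t ∧ ((¬s ∧ r ∨ ¬p ∧ ¬s ∨ ¬t) ∧ ¬s ∧ (r ∨ ¬p) ∧ ¬s ∧ (r ∨ ¬p) ∨ (r ∨ ¬p) ∧ s)
    = t ∧ ((¬s ∧ (r ∨ ¬p) ∨ ¬t) ∧ ¬s ∧ (r ∨ ¬p) ∧ ¬s ∧ (r ∨ ¬p) ∨ (r ∨ ¬p) ∧ s)   (distribution)
    = t ∧ ((¬s ∧ (r ∨ ¬p) ∨ ¬t) ∧ ¬s ∧ (r ∨ ¬p) ∨ (r ∨ ¬p) ∧ s)   (idempotence)
    = t ∧ (¬s ∧ (r ∨ ¬p) ∨ (r ∨ ¬p) ∧ s)   (absorption)
    = t ∧ (r ∨ ¬p)   (distribution)
Both reduce to t ∧ (r ∨ ¬p), so they are equivalent.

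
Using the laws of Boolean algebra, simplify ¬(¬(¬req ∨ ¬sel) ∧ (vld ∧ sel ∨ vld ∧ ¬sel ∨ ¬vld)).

¬(¬(¬req ∨ ¬sel) ∧ (vld ∧ sel ∨ vld ∧ ¬sel ∨ ¬vld))
= ¬(¬(¬req ∨ ¬sel) ∧ (vld ∨ ¬vld))   (distribution)
= ¬¬(¬req ∨ ¬sel)   (complement / identity)
= ¬req ∨ ¬sel   (double negation)

¬req ∨ ¬sel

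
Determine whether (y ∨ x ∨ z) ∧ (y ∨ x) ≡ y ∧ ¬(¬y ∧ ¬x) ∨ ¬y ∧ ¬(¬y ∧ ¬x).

Yes

E1: (y ∨ x ∨ z) ∧ (y ∨ x)
    = y ∨ x   (absorption)
E2: y ∧ ¬(¬y ∧ ¬x) ∨ ¬y ∧ ¬(¬y ∧ ¬x)
    = ¬(¬y ∧ ¬x)   (distribution)
    = y ∨ x   (De Morgan)
Both reduce to y ∨ x, so they are equivalent.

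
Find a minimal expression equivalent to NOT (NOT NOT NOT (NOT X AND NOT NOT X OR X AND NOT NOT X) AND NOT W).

X OR W

NOT (NOT NOT NOT (NOT X AND NOT NOT X OR X AND NOT NOT X) AND NOT W)
= NOT (NOT NOT NOT NOT NOT X AND NOT W)   [distribution]
= NOT (NOT NOT NOT X AND NOT W)   [double negation]
= NOT (NOT X AND NOT W)   [double negation]
= X OR W   [De Morgan]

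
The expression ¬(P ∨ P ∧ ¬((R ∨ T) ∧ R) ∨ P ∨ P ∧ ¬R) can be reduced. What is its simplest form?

¬(P ∨ P ∧ ¬((R ∨ T) ∧ R) ∨ P ∨ P ∧ ¬R)
= ¬(P ∨ P ∧ ¬R ∨ P ∨ P ∧ ¬R)
= ¬(P ∨ P ∧ ¬R)
= ¬P

¬P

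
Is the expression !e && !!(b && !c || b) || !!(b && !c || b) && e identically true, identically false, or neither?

!e && !!(b && !c || b) || !!(b && !c || b) && e
= !!(b && !c || b)   (distribution)
= !!b   (absorption)
= b   (double negation)
This depends on b, so it is not a constant.

neither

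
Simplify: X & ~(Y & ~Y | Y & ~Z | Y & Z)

X & ~Y

X & ~(Y & ~Y | Y & ~Z | Y & Z)
= X & ~(Y & ~Z | Y & Z)   [complement / identity]
= X & ~Y   [distribution]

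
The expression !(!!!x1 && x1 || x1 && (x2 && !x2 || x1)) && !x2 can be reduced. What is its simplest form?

!x1 && !x2

!(!!!x1 && x1 || x1 && (x2 && !x2 || x1)) && !x2
= !((!!!x1 || x2 && !x2 || x1) && x1) && !x2
= !((!!!x1 || x1) && x1) && !x2
= !((!x1 || x1) && x1) && !x2
= !x1 && !x2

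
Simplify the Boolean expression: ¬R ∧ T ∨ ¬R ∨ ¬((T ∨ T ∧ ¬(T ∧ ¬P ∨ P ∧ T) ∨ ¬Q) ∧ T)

¬R ∧ T ∨ ¬R ∨ ¬((T ∨ T ∧ ¬(T ∧ ¬P ∨ P ∧ T) ∨ ¬Q) ∧ T)
= ¬R ∧ T ∨ ¬R ∨ ¬((T ∨ T ∧ ¬T ∨ ¬Q) ∧ T)
= ¬R ∧ T ∨ ¬R ∨ ¬((T ∨ ¬Q) ∧ T)
= ¬R ∨ ¬((T ∨ ¬Q) ∧ T)
= ¬R ∨ ¬T

¬R ∨ ¬T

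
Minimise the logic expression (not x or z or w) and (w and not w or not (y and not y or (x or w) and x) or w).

(not x or z or w) and (w and not w or not (y and not y or (x or w) and x) or w)
= (not x or z or w) and (w and not w or not ((x or w) and x) or w)   — complement / identity
= (not x or z or w) and (w and not w or not x or w)   — absorption
= (not x or z) and (w and not w or not x) or w   — distribution
= (not x or z) and not x or w   — complement / identity
= not x or w   — absorption

not x or w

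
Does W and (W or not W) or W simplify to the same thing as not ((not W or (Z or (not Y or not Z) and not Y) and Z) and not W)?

E1: W and (W or not W) or W
    = W or W   — complement / identity
    = W   — idempotence
E2: not ((not W or (Z or (not Y or not Z) and not Y) and Z) and not W)
    = not ((not W or (Z or not Y) and Z) and not W)   — absorption
    = not ((not W or Z) and not W)   — absorption
    = not not W   — absorption
    = W   — double negation
Both reduce to W, so they are equivalent.

Yes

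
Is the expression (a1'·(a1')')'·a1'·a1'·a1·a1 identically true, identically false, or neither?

(a1'·(a1')')'·a1'·a1'·a1·a1
= (a1'·(a1')')'·a1'·a1'·a1   [idempotence]
= (a1'·(a1')')'·a1'·a1   [idempotence]
= (a1+a1')·a1'·a1   [De Morgan]
= a1'·a1   [complement / identity]
= 0   [complement]

identically false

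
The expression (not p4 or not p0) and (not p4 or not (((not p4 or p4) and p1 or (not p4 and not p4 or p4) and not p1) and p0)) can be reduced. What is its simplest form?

not p4 or not p0

(not p4 or not p0) and (not p4 or not (((not p4 or p4) and p1 or (not p4 and not p4 or p4) and not p1) and p0))
= (not p4 or not p0) and (not p4 or not (((not p4 or p4) and p1 or (not p4 or p4) and not p1) and p0))   [idempotence]
= (not p4 or not p0) and (not p4 or not ((not p4 or p4) and p0))   [distribution]
= (not p4 or not p0) and (not p4 or not p0)   [complement / identity]
= not p4 or not p0   [idempotence]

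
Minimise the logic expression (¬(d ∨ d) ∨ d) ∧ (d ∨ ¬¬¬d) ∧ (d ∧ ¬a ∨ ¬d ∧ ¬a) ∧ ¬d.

(¬(d ∨ d) ∨ d) ∧ (d ∨ ¬¬¬d) ∧ (d ∧ ¬a ∨ ¬d ∧ ¬a) ∧ ¬d
= (¬(d ∨ d) ∨ d) ∧ (d ∨ ¬d) ∧ (d ∧ ¬a ∨ ¬d ∧ ¬a) ∧ ¬d   (double negation)
= (¬(d ∨ d) ∨ d) ∧ (d ∨ ¬d) ∧ ¬a ∧ ¬d   (distribution)
= (¬(d ∨ d) ∨ d) ∧ ¬a ∧ ¬d   (complement / identity)
= (¬d ∨ d) ∧ ¬a ∧ ¬d   (idempotence)
= ¬a ∧ ¬d   (complement / identity)

¬a ∧ ¬d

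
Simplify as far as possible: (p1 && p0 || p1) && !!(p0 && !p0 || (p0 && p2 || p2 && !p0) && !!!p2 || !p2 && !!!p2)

p1 && !p2

(p1 && p0 || p1) && !!(p0 && !p0 || (p0 && p2 || p2 && !p0) && !!!p2 || !p2 && !!!p2)
= (p1 && p0 || p1) && !!(p0 && !p0 || p2 && !!!p2 || !p2 && !!!p2)
= p1 && !!(p0 && !p0 || p2 && !!!p2 || !p2 && !!!p2)
= p1 && !!(p0 && !p0 || !!!p2)
= p1 && (p0 && !p0 || !!!p2)
= p1 && (p0 && !p0 || !p2)
= p1 && !p2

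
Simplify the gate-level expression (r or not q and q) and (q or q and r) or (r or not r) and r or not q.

(r or not q and q) and (q or q and r) or (r or not r) and r or not q
= r and (q or q and r) or (r or not r) and r or not q   [complement / identity]
= r and (q or q and r) or r or not q   [complement / identity]
= r and q or r or not q   [absorption]
= r or not q   [absorption]

r or not q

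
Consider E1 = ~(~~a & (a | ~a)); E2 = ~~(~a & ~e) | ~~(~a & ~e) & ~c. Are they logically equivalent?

E1: ~(~~a & (a | ~a))
    = ~~~a
    = ~a
E2: ~~(~a & ~e) | ~~(~a & ~e) & ~c
    = ~~(~a & ~e)
    = ~a & ~e
These differ: at a=0, c=0, e=1, E1 = 1 but E2 = 0.

No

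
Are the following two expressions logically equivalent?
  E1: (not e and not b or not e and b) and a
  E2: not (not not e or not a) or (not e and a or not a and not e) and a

E1: (not e and not b or not e and b) and a
    = not e and a   — distribution
E2: not (not not e or not a) or (not e and a or not a and not e) and a
    = not e and a or (not e and a or not a and not e) and a   — De Morgan
    = not e and a or not e and a   — distribution
    = not e and a   — idempotence
Both reduce to not e and a, so they are equivalent.

Yes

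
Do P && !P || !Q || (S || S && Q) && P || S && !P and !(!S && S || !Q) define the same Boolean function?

E1: P && !P || !Q || (S || S && Q) && P || S && !P
    = P && !P || !Q || S && P || S && !P
    = P && !P || !Q || S
    = !Q || S
E2: !(!S && S || !Q)
    = !!Q
    = Q
These differ: at P=0, Q=0, S=1, E1 = 1 but E2 = 0.

No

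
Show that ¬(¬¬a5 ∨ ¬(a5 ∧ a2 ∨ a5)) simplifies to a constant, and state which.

¬(¬¬a5 ∨ ¬(a5 ∧ a2 ∨ a5))
= ¬(¬¬a5 ∨ ¬a5)
= ¬a5 ∧ a5
= False

False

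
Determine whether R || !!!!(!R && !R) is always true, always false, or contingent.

R || !!!!(!R && !R)
= R || !!(!R && !R)
= R || !!!R
= R || !R
= true

always true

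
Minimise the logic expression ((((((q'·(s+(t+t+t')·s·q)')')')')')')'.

q'·s'

((((((q'·(s+(t+t+t')·s·q)')')')')')')'
= ((((((q'·(s+(t+t')·s·q)')')')')')')'   (idempotence)
= ((((q'·(s+(t+t')·s·q)')')')')'   (double negation)
= ((((q'·(s+s·q)')')')')'   (complement / identity)
= ((q'·(s+s·q)')')'   (double negation)
= q'·(s+s·q)'   (double negation)
= q'·s'   (absorption)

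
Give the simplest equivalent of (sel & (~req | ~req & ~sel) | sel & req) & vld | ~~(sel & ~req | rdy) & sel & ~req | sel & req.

sel

(sel & (~req | ~req & ~sel) | sel & req) & vld | ~~(sel & ~req | rdy) & sel & ~req | sel & req
= (sel & (~req | ~req & ~sel) | sel & req) & vld | (sel & ~req | rdy) & sel & ~req | sel & req   (double negation)
= (sel & ~req | sel & req) & vld | (sel & ~req | rdy) & sel & ~req | sel & req   (absorption)
= (sel & ~req | sel & req) & vld | sel & ~req | sel & req   (absorption)
= sel & ~req | sel & req   (absorption)
= sel   (distribution)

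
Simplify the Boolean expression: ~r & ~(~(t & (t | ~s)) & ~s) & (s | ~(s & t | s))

~r & (t | s)

~r & ~(~(t & (t | ~s)) & ~s) & (s | ~(s & t | s))
= ~r & ~(~t & ~s) & (s | ~(s & t | s))   (absorption)
= ~r & ~(~t & ~s) & (s | ~s)   (absorption)
= ~r & ~(~t & ~s)   (complement / identity)
= ~r & (t | s)   (De Morgan)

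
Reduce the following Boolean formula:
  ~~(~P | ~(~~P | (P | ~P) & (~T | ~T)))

~P

~~(~P | ~(~~P | (P | ~P) & (~T | ~T)))
= ~~(~P | ~(~~P | ~T | ~T))   — complement / identity
= ~~(~P | ~(P | ~T | ~T))   — double negation
= ~~(~P | ~(P | ~T))   — idempotence
= ~(P & (P | ~T))   — De Morgan
= ~P   — absorption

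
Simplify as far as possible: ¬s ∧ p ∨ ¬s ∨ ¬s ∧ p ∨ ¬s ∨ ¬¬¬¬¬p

¬s ∧ p ∨ ¬s ∨ ¬s ∧ p ∨ ¬s ∨ ¬¬¬¬¬p
= ¬s ∧ p ∨ ¬s ∨ ¬s ∧ p ∨ ¬s ∨ ¬¬¬p   [double negation]
= ¬s ∧ p ∨ ¬s ∨ ¬¬¬p   [idempotence]
= ¬s ∧ p ∨ ¬s ∨ ¬p   [double negation]
= ¬s ∨ ¬p   [absorption]

¬s ∨ ¬p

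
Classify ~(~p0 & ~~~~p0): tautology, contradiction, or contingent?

tautology

~(~p0 & ~~~~p0)
= ~(~p0 & ~~p0)   — double negation
= p0 | ~p0   — De Morgan
= 1   — complement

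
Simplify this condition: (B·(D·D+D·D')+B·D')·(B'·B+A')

B·A'

(B·(D·D+D·D')+B·D')·(B'·B+A')
= (B·D+B·D')·(B'·B+A')   — distribution
= B·(B'·B+A')   — distribution
= B·A'   — complement / identity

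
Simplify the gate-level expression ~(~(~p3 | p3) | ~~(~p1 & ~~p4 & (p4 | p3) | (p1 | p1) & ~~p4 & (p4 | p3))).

~(~(~p3 | p3) | ~~(~p1 & ~~p4 & (p4 | p3) | (p1 | p1) & ~~p4 & (p4 | p3)))
= (~p3 | p3) & ~(~p1 & ~~p4 & (p4 | p3) | (p1 | p1) & ~~p4 & (p4 | p3))   [De Morgan]
= (~p3 | p3) & ~(~p1 & ~~p4 & (p4 | p3) | p1 & ~~p4 & (p4 | p3))   [idempotence]
= ~(~p1 & ~~p4 & (p4 | p3) | p1 & ~~p4 & (p4 | p3))   [complement / identity]
= ~(~~p4 & (p4 | p3))   [distribution]
= ~(p4 & (p4 | p3))   [double negation]
= ~p4   [absorption]

~p4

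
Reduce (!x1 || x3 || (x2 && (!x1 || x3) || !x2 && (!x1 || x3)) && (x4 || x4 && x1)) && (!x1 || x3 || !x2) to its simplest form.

!x1 || x3

(!x1 || x3 || (x2 && (!x1 || x3) || !x2 && (!x1 || x3)) && (x4 || x4 && x1)) && (!x1 || x3 || !x2)
= (!x1 || x3 || (x2 && (!x1 || x3) || !x2 && (!x1 || x3)) && x4) && (!x1 || x3 || !x2)   [absorption]
= (!x1 || x3 || (!x1 || x3) && x4) && (!x1 || x3 || !x2)   [distribution]
= (!x1 || x3) && (!x1 || x3 || !x2)   [absorption]
= !x1 || x3   [absorption]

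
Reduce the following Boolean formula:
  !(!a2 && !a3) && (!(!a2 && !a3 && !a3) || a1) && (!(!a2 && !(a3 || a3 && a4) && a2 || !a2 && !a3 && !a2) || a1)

!(!a2 && !a3) && (!(!a2 && !a3 && !a3) || a1) && (!(!a2 && !(a3 || a3 && a4) && a2 || !a2 && !a3 && !a2) || a1)
= !(!a2 && !a3) && (!(!a2 && !a3 && !a3) || a1) && (!(!a2 && !a3 && a2 || !a2 && !a3 && !a2) || a1)
= !(!a2 && !a3) && (!(!a2 && !a3 && !a3) || a1) && (!(!a2 && !a3) || a1)
= !(!a2 && !a3) && (!(!a2 && !a3) || a1) && (!(!a2 && !a3) || a1)
= !(!a2 && !a3) && (!(!a2 && !a3) || a1)
= !(!a2 && !a3)
= a2 || a3

a2 || a3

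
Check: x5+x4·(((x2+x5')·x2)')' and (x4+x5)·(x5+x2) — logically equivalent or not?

Yes

E1: x5+x4·(((x2+x5')·x2)')'
    = x5+x4·(x2+x5')·x2   (double negation)
    = x5+x4·x2   (absorption)
E2: (x4+x5)·(x5+x2)
    = x5+x4·x2   (distribution)
Both reduce to x5+x4·x2, so they are equivalent.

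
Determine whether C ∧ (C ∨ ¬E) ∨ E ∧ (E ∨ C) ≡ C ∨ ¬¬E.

E1: C ∧ (C ∨ ¬E) ∨ E ∧ (E ∨ C)
    = C ∨ E ∧ (E ∨ C)   [absorption]
    = C ∨ E   [absorption]
E2: C ∨ ¬¬E
    = C ∨ E   [double negation]
Both reduce to C ∨ E, so they are equivalent.

Yes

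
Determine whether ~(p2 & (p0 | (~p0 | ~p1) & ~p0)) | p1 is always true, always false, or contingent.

~(p2 & (p0 | (~p0 | ~p1) & ~p0)) | p1
= ~(p2 & (p0 | ~p0)) | p1   (absorption)
= ~p2 | p1   (complement / identity)
This depends on p1, p2, so it is not a constant.

contingent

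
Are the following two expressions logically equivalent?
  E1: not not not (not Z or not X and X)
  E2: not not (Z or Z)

E1: not not not (not Z or not X and X)
    = not not not not Z
    = not not Z
    = Z
E2: not not (Z or Z)
    = Z or Z
    = Z
Both reduce to Z, so they are equivalent.

Yes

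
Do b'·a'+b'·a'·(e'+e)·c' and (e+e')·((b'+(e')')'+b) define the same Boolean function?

E1: b'·a'+b'·a'·(e'+e)·c'
    = b'·a'+b'·a'·c'   (complement / identity)
    = b'·a'   (absorption)
E2: (e+e')·((b'+(e')')'+b)
    = (b'+(e')')'+b   (complement / identity)
    = b·e'+b   (De Morgan)
    = b   (absorption)
These differ: at a=0, b=1, c=0, e=0, E1 = 0 but E2 = 1.

No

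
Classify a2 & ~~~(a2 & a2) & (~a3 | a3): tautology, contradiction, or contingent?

contradiction

a2 & ~~~(a2 & a2) & (~a3 | a3)
= a2 & ~(a2 & a2) & (~a3 | a3)   — double negation
= a2 & ~a2 & (~a3 | a3)   — idempotence
= a2 & ~a2   — complement / identity
= 0   — complement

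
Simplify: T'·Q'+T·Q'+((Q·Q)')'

T'·Q'+T·Q'+((Q·Q)')'
= Q'+((Q·Q)')'   (distribution)
= Q'+(Q')'   (idempotence)
= Q'+Q   (double negation)
= 1   (complement)

1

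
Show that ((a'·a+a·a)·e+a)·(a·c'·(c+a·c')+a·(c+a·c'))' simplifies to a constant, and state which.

((a'·a+a·a)·e+a)·(a·c'·(c+a·c')+a·(c+a·c'))'
= (a·e+a)·(a·c'·(c+a·c')+a·(c+a·c'))'   — distribution
= a·(a·c'·(c+a·c')+a·(c+a·c'))'   — absorption
= a·((c+a·c')·(a·c'+a))'   — distribution
= a·(c·a+a·c')'   — distribution
= a·a'   — distribution
= 0   — complement

0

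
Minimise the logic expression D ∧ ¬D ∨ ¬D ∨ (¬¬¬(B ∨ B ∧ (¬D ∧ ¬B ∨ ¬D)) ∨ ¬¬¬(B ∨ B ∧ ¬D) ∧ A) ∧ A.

D ∧ ¬D ∨ ¬D ∨ (¬¬¬(B ∨ B ∧ (¬D ∧ ¬B ∨ ¬D)) ∨ ¬¬¬(B ∨ B ∧ ¬D) ∧ A) ∧ A
= D ∧ ¬D ∨ ¬D ∨ (¬¬¬(B ∨ B ∧ ¬D) ∨ ¬¬¬(B ∨ B ∧ ¬D) ∧ A) ∧ A   — absorption
= D ∧ ¬D ∨ ¬D ∨ ¬¬¬(B ∨ B ∧ ¬D) ∧ A   — absorption
= D ∧ ¬D ∨ ¬D ∨ ¬¬¬B ∧ A   — absorption
= D ∧ ¬D ∨ ¬D ∨ ¬B ∧ A   — double negation
= ¬D ∨ ¬B ∧ A   — complement / identity

¬D ∨ ¬B ∧ A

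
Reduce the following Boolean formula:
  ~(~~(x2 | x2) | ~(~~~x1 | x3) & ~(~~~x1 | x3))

~x2 & (~x1 | x3)

~(~~(x2 | x2) | ~(~~~x1 | x3) & ~(~~~x1 | x3))
= ~(~~(x2 | x2) | ~(~~~x1 | x3))   (idempotence)
= ~(~~x2 | ~(~~~x1 | x3))   (idempotence)
= ~(~~x2 | ~(~x1 | x3))   (double negation)
= ~x2 & (~x1 | x3)   (De Morgan)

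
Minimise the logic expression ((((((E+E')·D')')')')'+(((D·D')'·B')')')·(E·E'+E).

((((((E+E')·D')')')')'+(((D·D')'·B')')')·(E·E'+E)
= ((((((E+E')·D')')')')'+(D·D'+B)')·(E·E'+E)
= ((((E+E')·D')')'+(D·D'+B)')·(E·E'+E)
= ((((E+E')·D')')'+(D·D'+B)')·E
= ((((E+E')·D')')'+B')·E
= (((D')')'+B')·E
= (D'+B')·E

(D'+B')·E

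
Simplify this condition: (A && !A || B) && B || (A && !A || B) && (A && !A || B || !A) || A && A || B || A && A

B || A

(A && !A || B) && B || (A && !A || B) && (A && !A || B || !A) || A && A || B || A && A
= (A && !A || B) && B || A && !A || B || A && A || B || A && A
= A && !A || B || A && A || B || A && A
= B || A && A || B || A && A
= B || A && A
= B || A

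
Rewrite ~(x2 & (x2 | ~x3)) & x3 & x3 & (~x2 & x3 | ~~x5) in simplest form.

~(x2 & (x2 | ~x3)) & x3 & x3 & (~x2 & x3 | ~~x5)
= ~(x2 & (x2 | ~x3)) & x3 & x3 & (~x2 & x3 | x5)   [double negation]
= ~(x2 & (x2 | ~x3)) & x3 & (~x2 & x3 | x5)   [idempotence]
= ~x2 & x3 & (~x2 & x3 | x5)   [absorption]
= ~x2 & x3   [absorption]

~x2 & x3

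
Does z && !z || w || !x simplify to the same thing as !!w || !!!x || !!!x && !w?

E1: z && !z || w || !x
    = w || !x
E2: !!w || !!!x || !!!x && !w
    = !!w || !!!x
    = !!w || !x
    = w || !x
Both reduce to w || !x, so they are equivalent.

Yes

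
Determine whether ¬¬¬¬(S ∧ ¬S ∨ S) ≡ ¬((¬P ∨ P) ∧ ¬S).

E1: ¬¬¬¬(S ∧ ¬S ∨ S)
    = ¬¬(S ∧ ¬S ∨ S)   (double negation)
    = ¬¬S   (complement / identity)
    = S   (double negation)
E2: ¬((¬P ∨ P) ∧ ¬S)
    = ¬¬S   (complement / identity)
    = S   (double negation)
Both reduce to S, so they are equivalent.

Yes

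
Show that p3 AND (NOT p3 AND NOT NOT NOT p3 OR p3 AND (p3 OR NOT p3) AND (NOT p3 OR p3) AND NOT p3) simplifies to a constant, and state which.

p3 AND (NOT p3 AND NOT NOT NOT p3 OR p3 AND (p3 OR NOT p3) AND (NOT p3 OR p3) AND NOT p3)
= p3 AND (NOT p3 AND NOT p3 OR p3 AND (p3 OR NOT p3) AND (NOT p3 OR p3) AND NOT p3)   (double negation)
= p3 AND (NOT p3 AND NOT p3 OR p3 AND (NOT p3 OR p3) AND NOT p3)   (complement / identity)
= p3 AND (NOT p3 AND NOT p3 OR p3 AND NOT p3)   (complement / identity)
= p3 AND NOT p3   (distribution)
= FALSE   (complement)

FALSE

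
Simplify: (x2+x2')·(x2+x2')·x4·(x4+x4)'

(x2+x2')·(x2+x2')·x4·(x4+x4)'
= (x2+x2')·x4·(x4+x4)'   (idempotence)
= (x2+x2')·x4·x4'   (idempotence)
= x4·x4'   (complement / identity)
= 0   (complement)

0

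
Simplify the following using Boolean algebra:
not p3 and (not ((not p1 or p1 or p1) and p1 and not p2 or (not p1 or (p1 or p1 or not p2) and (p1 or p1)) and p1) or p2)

not p3 and (not ((not p1 or p1 or p1) and p1 and not p2 or (not p1 or (p1 or p1 or not p2) and (p1 or p1)) and p1) or p2)
= not p3 and (not ((not p1 or p1 or p1) and p1 and not p2 or (not p1 or p1 or p1) and p1) or p2)   (absorption)
= not p3 and (not ((not p1 or p1 or p1) and p1) or p2)   (absorption)
= not p3 and (not ((not p1 or p1) and p1) or p2)   (idempotence)
= not p3 and (not p1 or p2)   (complement / identity)

not p3 and (not p1 or p2)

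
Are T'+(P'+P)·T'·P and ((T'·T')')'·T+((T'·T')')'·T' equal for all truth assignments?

Yes

E1: T'+(P'+P)·T'·P
    = T'+T'·P
    = T'
E2: ((T'·T')')'·T+((T'·T')')'·T'
    = ((T'·T')')'
    = ((T')')'
    = T'
Both reduce to T', so they are equivalent.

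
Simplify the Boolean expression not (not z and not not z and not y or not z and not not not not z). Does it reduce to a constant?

True

not (not z and not not z and not y or not z and not not not not z)
= not (not z and not not z and not y or not z and not not z)   [double negation]
= not (not z and not not z)   [absorption]
= z or not z   [De Morgan]
= True   [complement]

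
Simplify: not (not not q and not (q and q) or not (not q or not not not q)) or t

not q or t

not (not not q and not (q and q) or not (not q or not not not q)) or t
= not (not not q and not (q and q) or q and not not q) or t   — De Morgan
= not (not not q and not q or q and not not q) or t   — idempotence
= not not not q or t   — distribution
= not q or t   — double negation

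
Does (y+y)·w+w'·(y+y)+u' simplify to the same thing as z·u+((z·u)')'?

E1: (y+y)·w+w'·(y+y)+u'
    = y+y+u'
    = y+u'
E2: z·u+((z·u)')'
    = z·u+z·u
    = z·u
These differ: at u=0, w=0, y=1, z=1, E1 = 1 but E2 = 0.

No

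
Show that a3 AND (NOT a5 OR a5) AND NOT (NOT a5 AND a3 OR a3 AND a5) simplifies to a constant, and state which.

a3 AND (NOT a5 OR a5) AND NOT (NOT a5 AND a3 OR a3 AND a5)
= a3 AND (NOT a5 OR a5) AND NOT a3
= a3 AND NOT a3
= FALSE

FALSE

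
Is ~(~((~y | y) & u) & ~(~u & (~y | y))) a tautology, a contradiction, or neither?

tautology

~(~((~y | y) & u) & ~(~u & (~y | y)))
= (~y | y) & u | ~u & (~y | y)   (De Morgan)
= ~y | y   (distribution)
= 1   (complement)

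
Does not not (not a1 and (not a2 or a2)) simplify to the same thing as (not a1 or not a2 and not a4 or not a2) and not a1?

Yes

E1: not not (not a1 and (not a2 or a2))
    = not not not a1   — complement / identity
    = not a1   — double negation
E2: (not a1 or not a2 and not a4 or not a2) and not a1
    = (not a1 or not a2) and not a1   — absorption
    = not a1   — absorption
Both reduce to not a1, so they are equivalent.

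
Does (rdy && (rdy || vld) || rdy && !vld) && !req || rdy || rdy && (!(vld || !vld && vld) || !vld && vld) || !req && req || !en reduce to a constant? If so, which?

(rdy && (rdy || vld) || rdy && !vld) && !req || rdy || rdy && (!(vld || !vld && vld) || !vld && vld) || !req && req || !en
= (rdy && (rdy || vld) || rdy && !vld) && !req || rdy || rdy && (!(vld || !vld && vld) || !vld && vld) || !en   (complement / identity)
= (rdy && (rdy || vld) || rdy && !vld) && !req || rdy || rdy && !(vld || !vld && vld) || !en   (complement / identity)
= (rdy && (rdy || vld) || rdy && !vld) && !req || rdy || rdy && !vld || !en   (complement / identity)
= (rdy || rdy && !vld) && !req || rdy || rdy && !vld || !en   (absorption)
= rdy || rdy && !vld || !en   (absorption)
= rdy || !en   (absorption)
This depends on en, rdy, so it is not a constant.

no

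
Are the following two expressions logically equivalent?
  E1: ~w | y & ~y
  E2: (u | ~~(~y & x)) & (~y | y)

No

E1: ~w | y & ~y
    = ~w   [complement / identity]
E2: (u | ~~(~y & x)) & (~y | y)
    = (u | ~y & x) & (~y | y)   [double negation]
    = u | ~y & x   [complement / identity]
These differ: at u=0, w=0, x=0, y=0, E1 = 1 but E2 = 0.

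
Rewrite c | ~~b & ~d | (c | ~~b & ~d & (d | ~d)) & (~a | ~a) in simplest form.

c | b & ~d

c | ~~b & ~d | (c | ~~b & ~d & (d | ~d)) & (~a | ~a)
= c | ~~b & ~d | (c | ~~b & ~d) & (~a | ~a)   (complement / identity)
= c | ~~b & ~d | (c | ~~b & ~d) & ~a   (idempotence)
= c | ~~b & ~d   (absorption)
= c | b & ~d   (double negation)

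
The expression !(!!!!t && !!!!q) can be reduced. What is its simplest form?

!(!!!!t && !!!!q)
= !(!!!!t && !!q)   — double negation
= !(!!t && !!q)   — double negation
= !t || !q   — De Morgan

!t || !q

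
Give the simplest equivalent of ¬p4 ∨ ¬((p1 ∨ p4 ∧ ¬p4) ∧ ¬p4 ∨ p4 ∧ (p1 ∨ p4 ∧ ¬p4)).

¬p4 ∨ ¬((p1 ∨ p4 ∧ ¬p4) ∧ ¬p4 ∨ p4 ∧ (p1 ∨ p4 ∧ ¬p4))
= ¬p4 ∨ ¬(p1 ∨ p4 ∧ ¬p4)   [distribution]
= ¬p4 ∨ ¬p1   [complement / identity]

¬p4 ∨ ¬p1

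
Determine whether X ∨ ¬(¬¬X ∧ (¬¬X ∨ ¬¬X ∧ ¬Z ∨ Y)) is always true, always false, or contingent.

always true

X ∨ ¬(¬¬X ∧ (¬¬X ∨ ¬¬X ∧ ¬Z ∨ Y))
= X ∨ ¬(¬¬X ∧ (¬¬X ∨ Y))
= X ∨ ¬¬¬X
= X ∨ ¬X
= True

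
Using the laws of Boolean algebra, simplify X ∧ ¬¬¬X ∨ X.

X

X ∧ ¬¬¬X ∨ X
= X ∧ ¬X ∨ X
= X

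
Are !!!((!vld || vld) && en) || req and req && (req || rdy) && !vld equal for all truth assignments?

E1: !!!((!vld || vld) && en) || req
    = !!!en || req
    = !en || req
E2: req && (req || rdy) && !vld
    = req && !vld
These differ: at en=0, rdy=0, req=0, vld=1, E1 = 1 but E2 = 0.

No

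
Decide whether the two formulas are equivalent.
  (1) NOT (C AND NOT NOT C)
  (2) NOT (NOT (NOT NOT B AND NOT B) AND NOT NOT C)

Yes

E1: NOT (C AND NOT NOT C)
    = NOT (C AND C)   [double negation]
    = NOT C   [idempotence]
E2: NOT (NOT (NOT NOT B AND NOT B) AND NOT NOT C)
    = NOT ((NOT B OR B) AND NOT NOT C)   [De Morgan]
    = NOT ((NOT B OR B) AND C)   [double negation]
    = NOT C   [complement / identity]
Both reduce to NOT C, so they are equivalent.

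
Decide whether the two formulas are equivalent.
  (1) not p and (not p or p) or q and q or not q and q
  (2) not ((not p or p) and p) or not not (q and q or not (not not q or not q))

E1: not p and (not p or p) or q and q or not q and q
    = not p and (not p or p) or q
    = not p or q
E2: not ((not p or p) and p) or not not (q and q or not (not not q or not q))
    = not ((not p or p) and p) or not not (q and q or not q and q)
    = not p or not not (q and q or not q and q)
    = not p or not not q
    = not p or q
Both reduce to not p or q, so they are equivalent.

Yes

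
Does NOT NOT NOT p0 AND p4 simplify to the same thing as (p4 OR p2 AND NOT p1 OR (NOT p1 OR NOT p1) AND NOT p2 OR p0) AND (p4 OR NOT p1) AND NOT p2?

E1: NOT NOT NOT p0 AND p4
    = NOT p0 AND p4   (double negation)
E2: (p4 OR p2 AND NOT p1 OR (NOT p1 OR NOT p1) AND NOT p2 OR p0) AND (p4 OR NOT p1) AND NOT p2
    = (p4 OR p2 AND NOT p1 OR NOT p1 AND NOT p2 OR p0) AND (p4 OR NOT p1) AND NOT p2   (idempotence)
    = (p4 OR NOT p1 OR p0) AND (p4 OR NOT p1) AND NOT p2   (distribution)
    = (p4 OR NOT p1) AND NOT p2   (absorption)
These differ: at p0=1, p1=0, p2=0, p4=1, E1 = 0 but E2 = 1.

No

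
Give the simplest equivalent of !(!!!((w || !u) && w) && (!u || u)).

w

!(!!!((w || !u) && w) && (!u || u))
= !(!((w || !u) && w) && (!u || u))   [double negation]
= !(!w && (!u || u))   [absorption]
= !!w   [complement / identity]
= w   [double negation]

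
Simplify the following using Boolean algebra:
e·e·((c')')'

e·e·((c')')'
= e·((c')')'   — idempotence
= e·c'   — double negation

e·c'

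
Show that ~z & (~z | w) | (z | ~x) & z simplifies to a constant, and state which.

1

~z & (~z | w) | (z | ~x) & z
= ~z | (z | ~x) & z   — absorption
= ~z | z   — absorption
= 1   — complement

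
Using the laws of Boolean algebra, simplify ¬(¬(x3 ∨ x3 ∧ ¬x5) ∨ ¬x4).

x3 ∧ x4

¬(¬(x3 ∨ x3 ∧ ¬x5) ∨ ¬x4)
= (x3 ∨ x3 ∧ ¬x5) ∧ x4   — De Morgan
= x3 ∧ x4   — absorption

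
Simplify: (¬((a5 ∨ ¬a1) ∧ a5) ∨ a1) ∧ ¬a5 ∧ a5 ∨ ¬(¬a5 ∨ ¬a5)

(¬((a5 ∨ ¬a1) ∧ a5) ∨ a1) ∧ ¬a5 ∧ a5 ∨ ¬(¬a5 ∨ ¬a5)
= (¬a5 ∨ a1) ∧ ¬a5 ∧ a5 ∨ ¬(¬a5 ∨ ¬a5)   [absorption]
= ¬a5 ∧ a5 ∨ ¬(¬a5 ∨ ¬a5)   [absorption]
= ¬a5 ∧ a5 ∨ a5 ∧ a5   [De Morgan]
= a5   [distribution]

a5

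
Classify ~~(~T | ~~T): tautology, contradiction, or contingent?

tautology

~~(~T | ~~T)
= ~T | ~~T   (double negation)
= ~T | T   (double negation)
= 1   (complement)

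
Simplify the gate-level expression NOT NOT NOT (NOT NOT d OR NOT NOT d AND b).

NOT d

NOT NOT NOT (NOT NOT d OR NOT NOT d AND b)
= NOT NOT NOT NOT NOT d   [absorption]
= NOT NOT NOT d   [double negation]
= NOT d   [double negation]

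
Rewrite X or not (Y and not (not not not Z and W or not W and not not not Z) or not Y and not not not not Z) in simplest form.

X or not Z

X or not (Y and not (not not not Z and W or not W and not not not Z) or not Y and not not not not Z)
= X or not (Y and not not not not Z or not Y and not not not not Z)   (distribution)
= X or not not not not not Z   (distribution)
= X or not not not Z   (double negation)
= X or not Z   (double negation)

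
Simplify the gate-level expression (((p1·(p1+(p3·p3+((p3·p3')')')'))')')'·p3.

(((p1·(p1+(p3·p3+((p3·p3')')')'))')')'·p3
= (((p1·(p1+(p3·p3+p3·p3')'))')')'·p3   — double negation
= (p1·(p1+(p3·p3+p3·p3')'))'·p3   — double negation
= (p1·(p1+p3'))'·p3   — distribution
= p1'·p3   — absorption

p1'·p3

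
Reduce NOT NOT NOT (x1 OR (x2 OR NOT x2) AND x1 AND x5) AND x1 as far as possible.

NOT NOT NOT (x1 OR (x2 OR NOT x2) AND x1 AND x5) AND x1
= NOT NOT NOT (x1 OR x1 AND x5) AND x1   (complement / identity)
= NOT NOT NOT x1 AND x1   (absorption)
= NOT x1 AND x1   (double negation)
= FALSE   (complement)

FALSE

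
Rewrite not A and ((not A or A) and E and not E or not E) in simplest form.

not A and not E

not A and ((not A or A) and E and not E or not E)
= not A and (E and not E or not E)
= not A and not E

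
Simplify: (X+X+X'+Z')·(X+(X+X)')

(X+X+X'+Z')·(X+(X+X)')
= (X+X+X'+Z')·(X+X')   (idempotence)
= (X+X'+Z')·(X+X')   (idempotence)
= X+X'   (absorption)
= 1   (complement)

1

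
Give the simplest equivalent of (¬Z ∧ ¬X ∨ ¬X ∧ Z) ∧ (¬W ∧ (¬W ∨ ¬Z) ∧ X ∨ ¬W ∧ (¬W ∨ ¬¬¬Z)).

¬X ∧ ¬W

(¬Z ∧ ¬X ∨ ¬X ∧ Z) ∧ (¬W ∧ (¬W ∨ ¬Z) ∧ X ∨ ¬W ∧ (¬W ∨ ¬¬¬Z))
= ¬X ∧ (¬W ∧ (¬W ∨ ¬Z) ∧ X ∨ ¬W ∧ (¬W ∨ ¬¬¬Z))   — distribution
= ¬X ∧ (¬W ∧ (¬W ∨ ¬Z) ∧ X ∨ ¬W ∧ (¬W ∨ ¬Z))   — double negation
= ¬X ∧ ¬W ∧ (¬W ∨ ¬Z)   — absorption
= ¬X ∧ ¬W   — absorption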